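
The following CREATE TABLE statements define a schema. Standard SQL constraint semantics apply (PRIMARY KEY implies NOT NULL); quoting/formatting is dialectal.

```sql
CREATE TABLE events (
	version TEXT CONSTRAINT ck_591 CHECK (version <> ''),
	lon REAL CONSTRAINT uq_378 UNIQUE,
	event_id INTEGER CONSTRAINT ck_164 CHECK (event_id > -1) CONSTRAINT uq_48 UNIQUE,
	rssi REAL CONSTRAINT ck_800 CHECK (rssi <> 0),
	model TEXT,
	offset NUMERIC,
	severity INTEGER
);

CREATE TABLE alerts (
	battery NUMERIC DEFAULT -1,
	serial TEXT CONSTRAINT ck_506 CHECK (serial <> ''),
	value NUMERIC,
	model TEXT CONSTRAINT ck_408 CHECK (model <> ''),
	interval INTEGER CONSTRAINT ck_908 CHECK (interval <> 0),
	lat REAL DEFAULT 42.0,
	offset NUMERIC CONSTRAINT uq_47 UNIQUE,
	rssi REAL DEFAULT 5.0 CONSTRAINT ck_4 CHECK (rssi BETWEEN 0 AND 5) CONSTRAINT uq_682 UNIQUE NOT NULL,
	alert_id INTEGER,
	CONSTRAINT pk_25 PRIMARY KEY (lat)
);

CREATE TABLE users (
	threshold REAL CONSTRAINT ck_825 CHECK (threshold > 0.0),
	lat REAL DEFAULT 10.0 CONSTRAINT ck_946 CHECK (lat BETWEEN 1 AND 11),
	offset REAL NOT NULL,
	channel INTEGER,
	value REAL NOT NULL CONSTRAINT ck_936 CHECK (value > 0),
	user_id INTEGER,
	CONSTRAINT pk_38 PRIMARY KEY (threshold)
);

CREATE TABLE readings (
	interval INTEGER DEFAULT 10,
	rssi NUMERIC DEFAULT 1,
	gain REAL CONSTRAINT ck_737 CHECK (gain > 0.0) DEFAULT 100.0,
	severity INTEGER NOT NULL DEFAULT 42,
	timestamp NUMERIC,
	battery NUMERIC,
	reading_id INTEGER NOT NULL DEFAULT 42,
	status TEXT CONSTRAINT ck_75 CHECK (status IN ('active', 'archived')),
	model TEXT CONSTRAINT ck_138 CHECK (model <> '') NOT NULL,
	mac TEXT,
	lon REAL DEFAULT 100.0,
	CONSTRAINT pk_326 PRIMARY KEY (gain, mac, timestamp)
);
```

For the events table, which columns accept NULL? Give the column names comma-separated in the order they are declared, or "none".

version, lon, event_id, rssi, model, offset, severity

- version: CHECK does not forbid NULL (a CHECK constraint passes when its expression is NULL) → nullable.
- lon: UNIQUE does not imply NOT NULL → nullable.
- event_id: CHECK does not forbid NULL (a CHECK constraint passes when its expression is NULL) → nullable.
- rssi: CHECK does not forbid NULL (a CHECK constraint passes when its expression is NULL) → nullable.
- model: no NOT NULL constraint applies → nullable.
- offset: no NOT NULL constraint applies → nullable.
- severity: no NOT NULL constraint applies → nullable.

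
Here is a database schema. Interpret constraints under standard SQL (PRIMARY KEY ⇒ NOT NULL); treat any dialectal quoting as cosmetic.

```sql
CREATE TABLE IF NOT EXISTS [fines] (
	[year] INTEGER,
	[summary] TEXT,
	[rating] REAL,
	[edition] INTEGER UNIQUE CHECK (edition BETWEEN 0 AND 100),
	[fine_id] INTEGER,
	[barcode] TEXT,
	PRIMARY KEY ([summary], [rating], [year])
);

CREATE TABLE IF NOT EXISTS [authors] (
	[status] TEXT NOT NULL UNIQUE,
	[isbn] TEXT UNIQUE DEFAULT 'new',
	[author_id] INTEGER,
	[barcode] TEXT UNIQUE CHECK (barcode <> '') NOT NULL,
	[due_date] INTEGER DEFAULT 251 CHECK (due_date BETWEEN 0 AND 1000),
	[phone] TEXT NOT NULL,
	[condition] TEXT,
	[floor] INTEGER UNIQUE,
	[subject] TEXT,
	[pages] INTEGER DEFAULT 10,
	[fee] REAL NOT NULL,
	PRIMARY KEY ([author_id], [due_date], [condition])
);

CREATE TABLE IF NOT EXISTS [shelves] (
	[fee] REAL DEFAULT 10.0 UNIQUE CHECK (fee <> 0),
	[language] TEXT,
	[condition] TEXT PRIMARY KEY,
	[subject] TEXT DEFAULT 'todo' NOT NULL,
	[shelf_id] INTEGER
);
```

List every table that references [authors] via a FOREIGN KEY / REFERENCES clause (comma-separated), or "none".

No REFERENCES clause anywhere in the schema names authors.

none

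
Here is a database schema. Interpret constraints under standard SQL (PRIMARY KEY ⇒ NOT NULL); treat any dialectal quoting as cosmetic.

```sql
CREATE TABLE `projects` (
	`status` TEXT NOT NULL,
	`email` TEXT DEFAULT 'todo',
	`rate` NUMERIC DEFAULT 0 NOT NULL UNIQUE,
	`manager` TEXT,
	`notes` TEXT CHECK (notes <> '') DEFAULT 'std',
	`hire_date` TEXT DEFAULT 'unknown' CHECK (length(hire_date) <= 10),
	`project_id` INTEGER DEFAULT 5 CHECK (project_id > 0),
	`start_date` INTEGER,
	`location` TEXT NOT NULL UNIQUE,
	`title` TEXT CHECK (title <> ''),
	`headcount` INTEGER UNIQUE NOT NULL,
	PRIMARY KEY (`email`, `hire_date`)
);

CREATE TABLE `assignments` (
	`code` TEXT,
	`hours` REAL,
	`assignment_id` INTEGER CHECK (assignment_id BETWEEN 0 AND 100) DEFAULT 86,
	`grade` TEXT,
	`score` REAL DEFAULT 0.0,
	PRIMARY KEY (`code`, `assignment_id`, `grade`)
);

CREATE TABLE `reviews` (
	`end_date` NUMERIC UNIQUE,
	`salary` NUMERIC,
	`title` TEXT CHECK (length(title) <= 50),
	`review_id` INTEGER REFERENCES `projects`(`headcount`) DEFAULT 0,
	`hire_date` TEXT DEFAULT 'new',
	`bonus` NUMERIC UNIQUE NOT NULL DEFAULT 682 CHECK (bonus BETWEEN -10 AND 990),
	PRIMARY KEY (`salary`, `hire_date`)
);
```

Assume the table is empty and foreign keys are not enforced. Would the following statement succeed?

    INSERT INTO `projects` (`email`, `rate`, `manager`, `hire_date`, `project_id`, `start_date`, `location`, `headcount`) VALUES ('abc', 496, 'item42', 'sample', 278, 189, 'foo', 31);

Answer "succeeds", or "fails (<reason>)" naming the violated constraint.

fails (NOT NULL on status)

status is omitted from the column list and has no DEFAULT, so it would receive NULL.
But status is declared NOT NULL.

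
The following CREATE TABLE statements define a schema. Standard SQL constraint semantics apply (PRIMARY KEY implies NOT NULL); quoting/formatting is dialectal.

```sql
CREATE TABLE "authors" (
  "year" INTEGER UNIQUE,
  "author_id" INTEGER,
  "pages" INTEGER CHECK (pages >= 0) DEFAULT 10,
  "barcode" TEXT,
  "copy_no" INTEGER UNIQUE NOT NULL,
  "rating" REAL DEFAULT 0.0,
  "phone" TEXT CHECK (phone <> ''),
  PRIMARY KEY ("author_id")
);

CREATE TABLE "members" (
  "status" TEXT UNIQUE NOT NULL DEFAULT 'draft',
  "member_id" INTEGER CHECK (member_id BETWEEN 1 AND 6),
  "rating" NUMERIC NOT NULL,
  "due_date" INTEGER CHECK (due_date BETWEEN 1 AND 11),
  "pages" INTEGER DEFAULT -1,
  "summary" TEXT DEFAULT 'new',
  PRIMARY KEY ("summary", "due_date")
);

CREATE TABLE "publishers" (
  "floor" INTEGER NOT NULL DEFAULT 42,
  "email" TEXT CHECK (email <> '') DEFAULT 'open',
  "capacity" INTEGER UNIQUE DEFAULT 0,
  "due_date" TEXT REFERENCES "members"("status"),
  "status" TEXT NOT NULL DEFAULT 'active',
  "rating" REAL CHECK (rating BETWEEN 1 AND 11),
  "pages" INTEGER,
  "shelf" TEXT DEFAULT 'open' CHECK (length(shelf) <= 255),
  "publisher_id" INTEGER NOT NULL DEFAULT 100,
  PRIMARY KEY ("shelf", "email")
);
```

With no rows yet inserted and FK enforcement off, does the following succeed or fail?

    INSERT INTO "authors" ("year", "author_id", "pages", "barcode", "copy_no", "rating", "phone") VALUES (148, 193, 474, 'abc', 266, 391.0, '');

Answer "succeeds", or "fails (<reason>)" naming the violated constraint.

fails (CHECK on phone)

The value '' for phone violates CHECK (phone <> '').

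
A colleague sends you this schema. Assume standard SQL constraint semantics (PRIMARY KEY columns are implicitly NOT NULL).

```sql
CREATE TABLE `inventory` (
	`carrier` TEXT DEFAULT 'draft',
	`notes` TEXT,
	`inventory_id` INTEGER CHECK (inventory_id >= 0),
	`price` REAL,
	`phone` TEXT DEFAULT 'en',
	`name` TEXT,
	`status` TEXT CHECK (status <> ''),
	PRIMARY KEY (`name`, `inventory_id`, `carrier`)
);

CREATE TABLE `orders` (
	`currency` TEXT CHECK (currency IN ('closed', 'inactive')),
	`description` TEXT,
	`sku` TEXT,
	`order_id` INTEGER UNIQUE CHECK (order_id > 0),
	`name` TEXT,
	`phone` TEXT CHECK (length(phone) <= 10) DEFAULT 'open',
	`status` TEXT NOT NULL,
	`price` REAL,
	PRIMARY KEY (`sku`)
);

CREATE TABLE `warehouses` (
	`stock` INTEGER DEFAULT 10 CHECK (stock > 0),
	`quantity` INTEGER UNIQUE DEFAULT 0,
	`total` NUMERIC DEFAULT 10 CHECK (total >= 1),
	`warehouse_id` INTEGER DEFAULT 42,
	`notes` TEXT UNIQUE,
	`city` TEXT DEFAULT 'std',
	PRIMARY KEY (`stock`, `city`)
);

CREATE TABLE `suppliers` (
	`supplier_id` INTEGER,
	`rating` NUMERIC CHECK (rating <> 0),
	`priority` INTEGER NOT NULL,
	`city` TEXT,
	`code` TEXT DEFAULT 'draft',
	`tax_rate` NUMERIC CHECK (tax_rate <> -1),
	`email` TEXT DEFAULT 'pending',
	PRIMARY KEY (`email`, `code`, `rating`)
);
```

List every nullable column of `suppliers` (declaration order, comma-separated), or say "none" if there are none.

- supplier_id: no NOT NULL constraint applies → nullable.
- rating: part of the PRIMARY KEY, which implies NOT NULL → not nullable.
- priority: declared NOT NULL → not nullable.
- city: no NOT NULL constraint applies → nullable.
- code: part of the PRIMARY KEY, which implies NOT NULL → not nullable.
- tax_rate: CHECK does not forbid NULL (a CHECK constraint passes when its expression is NULL) → nullable.
- email: part of the PRIMARY KEY, which implies NOT NULL → not nullable.

supplier_id, city, tax_rate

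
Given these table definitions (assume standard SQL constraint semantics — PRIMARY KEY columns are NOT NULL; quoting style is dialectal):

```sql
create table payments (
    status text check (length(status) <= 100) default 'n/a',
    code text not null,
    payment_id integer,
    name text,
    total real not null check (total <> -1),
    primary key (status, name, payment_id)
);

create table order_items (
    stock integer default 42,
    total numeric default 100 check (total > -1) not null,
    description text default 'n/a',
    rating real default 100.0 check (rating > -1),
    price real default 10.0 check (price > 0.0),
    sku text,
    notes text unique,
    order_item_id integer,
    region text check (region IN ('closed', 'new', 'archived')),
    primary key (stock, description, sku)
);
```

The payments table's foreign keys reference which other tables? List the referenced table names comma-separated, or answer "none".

none

No column in payments has a REFERENCES clause.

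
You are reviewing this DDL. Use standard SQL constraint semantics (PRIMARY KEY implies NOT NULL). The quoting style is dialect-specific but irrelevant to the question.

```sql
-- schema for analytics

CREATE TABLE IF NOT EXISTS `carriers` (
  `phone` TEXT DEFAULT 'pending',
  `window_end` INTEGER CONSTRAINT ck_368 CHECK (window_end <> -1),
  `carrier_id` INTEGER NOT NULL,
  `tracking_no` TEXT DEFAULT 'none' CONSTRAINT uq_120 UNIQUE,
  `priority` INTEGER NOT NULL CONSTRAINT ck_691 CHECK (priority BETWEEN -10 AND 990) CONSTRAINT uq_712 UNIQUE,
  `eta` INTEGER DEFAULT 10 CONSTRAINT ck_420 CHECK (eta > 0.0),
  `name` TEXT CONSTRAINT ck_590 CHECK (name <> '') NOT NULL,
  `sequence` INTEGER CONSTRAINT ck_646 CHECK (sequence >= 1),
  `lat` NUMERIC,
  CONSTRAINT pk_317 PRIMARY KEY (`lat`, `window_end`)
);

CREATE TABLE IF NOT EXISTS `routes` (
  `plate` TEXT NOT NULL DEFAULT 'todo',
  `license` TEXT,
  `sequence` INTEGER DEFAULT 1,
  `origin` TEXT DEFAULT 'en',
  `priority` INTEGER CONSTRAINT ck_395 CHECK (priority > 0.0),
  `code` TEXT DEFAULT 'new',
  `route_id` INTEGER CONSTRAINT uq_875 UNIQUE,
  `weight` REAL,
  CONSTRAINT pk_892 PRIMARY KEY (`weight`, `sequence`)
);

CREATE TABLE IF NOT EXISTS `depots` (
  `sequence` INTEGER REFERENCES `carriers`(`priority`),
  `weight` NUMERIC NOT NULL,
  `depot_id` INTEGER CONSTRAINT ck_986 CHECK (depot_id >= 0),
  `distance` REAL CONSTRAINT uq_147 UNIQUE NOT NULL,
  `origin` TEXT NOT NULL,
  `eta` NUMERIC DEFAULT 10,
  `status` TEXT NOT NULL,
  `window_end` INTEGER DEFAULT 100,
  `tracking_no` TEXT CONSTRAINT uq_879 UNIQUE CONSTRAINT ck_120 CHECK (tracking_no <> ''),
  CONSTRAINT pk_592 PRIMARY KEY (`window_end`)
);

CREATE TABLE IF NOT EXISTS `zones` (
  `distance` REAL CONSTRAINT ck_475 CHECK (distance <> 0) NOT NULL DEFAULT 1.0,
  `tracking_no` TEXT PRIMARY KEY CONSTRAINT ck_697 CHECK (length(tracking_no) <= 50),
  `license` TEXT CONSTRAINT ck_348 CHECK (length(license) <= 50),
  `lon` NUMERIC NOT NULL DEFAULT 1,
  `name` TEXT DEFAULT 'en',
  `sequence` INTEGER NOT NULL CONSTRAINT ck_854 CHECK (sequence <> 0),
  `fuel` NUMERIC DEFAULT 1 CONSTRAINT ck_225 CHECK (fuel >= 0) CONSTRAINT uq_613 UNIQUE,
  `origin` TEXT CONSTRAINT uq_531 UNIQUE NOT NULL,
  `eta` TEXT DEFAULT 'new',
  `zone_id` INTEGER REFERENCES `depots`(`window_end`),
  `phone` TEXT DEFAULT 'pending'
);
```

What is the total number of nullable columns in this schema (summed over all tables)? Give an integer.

19

carriers: 4 nullable (phone, tracking_no, eta, sequence — PK (lat, window_end) and explicit NOT NULL columns excluded).
routes: 5 nullable (license, origin, priority, code, route_id — PK (weight, sequence) and explicit NOT NULL columns excluded).
depots: 4 nullable (sequence, depot_id, eta, tracking_no — PK (window_end) and explicit NOT NULL columns excluded).
zones: 6 nullable (license, name, fuel, eta, zone_id, phone — PK (tracking_no) and explicit NOT NULL columns excluded).
Total: 4 + 5 + 4 + 6 = 19.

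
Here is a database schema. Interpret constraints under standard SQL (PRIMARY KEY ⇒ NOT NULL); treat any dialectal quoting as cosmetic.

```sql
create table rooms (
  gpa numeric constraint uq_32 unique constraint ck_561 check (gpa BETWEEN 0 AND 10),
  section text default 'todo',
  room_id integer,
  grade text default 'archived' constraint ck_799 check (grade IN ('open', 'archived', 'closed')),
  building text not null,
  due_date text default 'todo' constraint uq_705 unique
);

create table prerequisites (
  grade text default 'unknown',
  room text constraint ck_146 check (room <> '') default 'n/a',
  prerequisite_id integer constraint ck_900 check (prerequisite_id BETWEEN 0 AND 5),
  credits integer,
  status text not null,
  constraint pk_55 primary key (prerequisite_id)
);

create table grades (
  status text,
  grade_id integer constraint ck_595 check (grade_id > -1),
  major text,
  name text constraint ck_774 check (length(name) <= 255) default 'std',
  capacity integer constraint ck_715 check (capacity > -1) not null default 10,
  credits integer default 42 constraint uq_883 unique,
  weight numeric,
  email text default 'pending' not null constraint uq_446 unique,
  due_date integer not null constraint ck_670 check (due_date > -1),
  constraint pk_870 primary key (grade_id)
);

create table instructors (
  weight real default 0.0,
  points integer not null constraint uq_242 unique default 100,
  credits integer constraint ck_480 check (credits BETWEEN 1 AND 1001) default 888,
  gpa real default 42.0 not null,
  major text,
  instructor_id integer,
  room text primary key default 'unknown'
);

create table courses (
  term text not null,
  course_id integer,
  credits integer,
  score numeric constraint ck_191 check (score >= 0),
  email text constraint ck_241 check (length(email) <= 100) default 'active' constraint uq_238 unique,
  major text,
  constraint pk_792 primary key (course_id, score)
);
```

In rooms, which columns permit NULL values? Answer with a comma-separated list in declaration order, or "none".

- gpa: CHECK does not forbid NULL (a CHECK constraint passes when its expression is NULL) → nullable.
- section: DEFAULT only fills an omitted column; an explicit NULL is still allowed → nullable.
- room_id: no NOT NULL constraint applies → nullable.
- grade: CHECK does not forbid NULL (a CHECK constraint passes when its expression is NULL) → nullable.
- building: declared NOT NULL → not nullable.
- due_date: UNIQUE does not imply NOT NULL → nullable.

gpa, section, room_id, grade, due_date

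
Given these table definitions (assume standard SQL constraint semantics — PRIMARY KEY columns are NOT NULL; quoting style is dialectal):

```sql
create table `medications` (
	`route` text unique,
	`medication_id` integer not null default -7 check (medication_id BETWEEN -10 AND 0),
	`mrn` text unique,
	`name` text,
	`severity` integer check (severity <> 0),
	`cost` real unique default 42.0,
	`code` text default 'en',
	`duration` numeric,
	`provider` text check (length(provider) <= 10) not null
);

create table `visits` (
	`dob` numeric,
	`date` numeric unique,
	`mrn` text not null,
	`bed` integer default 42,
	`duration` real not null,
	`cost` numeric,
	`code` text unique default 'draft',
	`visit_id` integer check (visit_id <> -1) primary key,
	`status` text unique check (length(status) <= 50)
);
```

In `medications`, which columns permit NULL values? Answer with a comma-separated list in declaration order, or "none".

route, mrn, name, severity, cost, code, duration

- route: UNIQUE does not imply NOT NULL → nullable.
- medication_id: declared NOT NULL → not nullable.
- mrn: UNIQUE does not imply NOT NULL → nullable.
- name: no NOT NULL constraint applies → nullable.
- severity: CHECK does not forbid NULL (a CHECK constraint passes when its expression is NULL) → nullable.
- cost: UNIQUE does not imply NOT NULL → nullable.
- code: DEFAULT only fills an omitted column; an explicit NULL is still allowed → nullable.
- duration: no NOT NULL constraint applies → nullable.
- provider: declared NOT NULL → not nullable.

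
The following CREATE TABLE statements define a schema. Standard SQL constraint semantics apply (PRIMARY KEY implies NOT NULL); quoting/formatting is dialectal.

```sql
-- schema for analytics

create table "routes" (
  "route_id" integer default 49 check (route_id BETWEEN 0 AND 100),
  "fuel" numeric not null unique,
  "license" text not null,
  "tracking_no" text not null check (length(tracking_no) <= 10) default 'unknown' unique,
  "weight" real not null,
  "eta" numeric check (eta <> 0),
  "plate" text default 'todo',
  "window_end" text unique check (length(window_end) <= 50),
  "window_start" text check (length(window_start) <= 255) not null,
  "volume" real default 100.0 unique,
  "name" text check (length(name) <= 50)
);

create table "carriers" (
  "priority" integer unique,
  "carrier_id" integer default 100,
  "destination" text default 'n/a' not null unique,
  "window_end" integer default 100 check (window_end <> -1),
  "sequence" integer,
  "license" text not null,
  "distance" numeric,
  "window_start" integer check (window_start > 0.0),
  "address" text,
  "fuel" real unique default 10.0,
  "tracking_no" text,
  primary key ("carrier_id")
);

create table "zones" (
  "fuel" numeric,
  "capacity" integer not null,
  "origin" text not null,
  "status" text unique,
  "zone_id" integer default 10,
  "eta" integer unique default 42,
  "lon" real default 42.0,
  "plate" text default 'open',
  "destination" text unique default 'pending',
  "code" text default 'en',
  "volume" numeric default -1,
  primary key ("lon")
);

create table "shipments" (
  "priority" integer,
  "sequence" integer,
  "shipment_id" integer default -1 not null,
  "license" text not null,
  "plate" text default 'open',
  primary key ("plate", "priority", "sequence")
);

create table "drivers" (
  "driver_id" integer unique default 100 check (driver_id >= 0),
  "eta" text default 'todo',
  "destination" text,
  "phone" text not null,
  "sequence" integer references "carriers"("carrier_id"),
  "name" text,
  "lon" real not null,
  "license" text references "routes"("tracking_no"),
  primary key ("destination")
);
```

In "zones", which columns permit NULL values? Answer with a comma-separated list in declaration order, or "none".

fuel, status, zone_id, eta, plate, destination, code, volume

- fuel: no NOT NULL constraint applies → nullable.
- capacity: declared NOT NULL → not nullable.
- origin: declared NOT NULL → not nullable.
- status: UNIQUE does not imply NOT NULL → nullable.
- zone_id: DEFAULT only fills an omitted column; an explicit NULL is still allowed → nullable.
- eta: UNIQUE does not imply NOT NULL → nullable.
- lon: part of the PRIMARY KEY, which implies NOT NULL → not nullable.
- plate: DEFAULT only fills an omitted column; an explicit NULL is still allowed → nullable.
- destination: UNIQUE does not imply NOT NULL → nullable.
- code: DEFAULT only fills an omitted column; an explicit NULL is still allowed → nullable.
- volume: DEFAULT only fills an omitted column; an explicit NULL is still allowed → nullable.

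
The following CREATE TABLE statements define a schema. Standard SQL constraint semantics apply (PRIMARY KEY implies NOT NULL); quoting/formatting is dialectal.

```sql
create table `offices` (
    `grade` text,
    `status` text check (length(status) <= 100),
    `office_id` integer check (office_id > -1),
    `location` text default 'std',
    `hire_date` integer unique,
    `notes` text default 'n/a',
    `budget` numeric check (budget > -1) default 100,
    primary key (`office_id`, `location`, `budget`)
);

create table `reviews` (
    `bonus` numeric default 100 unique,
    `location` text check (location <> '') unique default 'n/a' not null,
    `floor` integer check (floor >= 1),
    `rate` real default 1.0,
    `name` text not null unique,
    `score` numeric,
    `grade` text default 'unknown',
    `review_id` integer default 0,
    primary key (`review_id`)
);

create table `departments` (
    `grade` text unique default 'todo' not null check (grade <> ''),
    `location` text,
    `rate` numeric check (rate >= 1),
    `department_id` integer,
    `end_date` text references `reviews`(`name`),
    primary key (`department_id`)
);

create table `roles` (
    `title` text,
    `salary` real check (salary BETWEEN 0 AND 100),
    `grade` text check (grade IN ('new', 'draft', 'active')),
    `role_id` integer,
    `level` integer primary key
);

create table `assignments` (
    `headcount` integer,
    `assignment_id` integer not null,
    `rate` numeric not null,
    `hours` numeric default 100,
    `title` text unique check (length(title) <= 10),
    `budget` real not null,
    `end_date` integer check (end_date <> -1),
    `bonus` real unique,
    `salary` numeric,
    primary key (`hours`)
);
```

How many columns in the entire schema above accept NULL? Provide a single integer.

21

offices: 4 nullable (grade, status, hire_date, notes — PK (office_id, location, budget) and explicit NOT NULL columns excluded).
reviews: 5 nullable (bonus, floor, rate, score, grade — PK (review_id) and explicit NOT NULL columns excluded).
departments: 3 nullable (location, rate, end_date — PK (department_id) and explicit NOT NULL columns excluded).
roles: 4 nullable (title, salary, grade, role_id — PK (level) and explicit NOT NULL columns excluded).
assignments: 5 nullable (headcount, title, end_date, bonus, salary — PK (hours) and explicit NOT NULL columns excluded).
Total: 4 + 5 + 3 + 4 + 5 = 21.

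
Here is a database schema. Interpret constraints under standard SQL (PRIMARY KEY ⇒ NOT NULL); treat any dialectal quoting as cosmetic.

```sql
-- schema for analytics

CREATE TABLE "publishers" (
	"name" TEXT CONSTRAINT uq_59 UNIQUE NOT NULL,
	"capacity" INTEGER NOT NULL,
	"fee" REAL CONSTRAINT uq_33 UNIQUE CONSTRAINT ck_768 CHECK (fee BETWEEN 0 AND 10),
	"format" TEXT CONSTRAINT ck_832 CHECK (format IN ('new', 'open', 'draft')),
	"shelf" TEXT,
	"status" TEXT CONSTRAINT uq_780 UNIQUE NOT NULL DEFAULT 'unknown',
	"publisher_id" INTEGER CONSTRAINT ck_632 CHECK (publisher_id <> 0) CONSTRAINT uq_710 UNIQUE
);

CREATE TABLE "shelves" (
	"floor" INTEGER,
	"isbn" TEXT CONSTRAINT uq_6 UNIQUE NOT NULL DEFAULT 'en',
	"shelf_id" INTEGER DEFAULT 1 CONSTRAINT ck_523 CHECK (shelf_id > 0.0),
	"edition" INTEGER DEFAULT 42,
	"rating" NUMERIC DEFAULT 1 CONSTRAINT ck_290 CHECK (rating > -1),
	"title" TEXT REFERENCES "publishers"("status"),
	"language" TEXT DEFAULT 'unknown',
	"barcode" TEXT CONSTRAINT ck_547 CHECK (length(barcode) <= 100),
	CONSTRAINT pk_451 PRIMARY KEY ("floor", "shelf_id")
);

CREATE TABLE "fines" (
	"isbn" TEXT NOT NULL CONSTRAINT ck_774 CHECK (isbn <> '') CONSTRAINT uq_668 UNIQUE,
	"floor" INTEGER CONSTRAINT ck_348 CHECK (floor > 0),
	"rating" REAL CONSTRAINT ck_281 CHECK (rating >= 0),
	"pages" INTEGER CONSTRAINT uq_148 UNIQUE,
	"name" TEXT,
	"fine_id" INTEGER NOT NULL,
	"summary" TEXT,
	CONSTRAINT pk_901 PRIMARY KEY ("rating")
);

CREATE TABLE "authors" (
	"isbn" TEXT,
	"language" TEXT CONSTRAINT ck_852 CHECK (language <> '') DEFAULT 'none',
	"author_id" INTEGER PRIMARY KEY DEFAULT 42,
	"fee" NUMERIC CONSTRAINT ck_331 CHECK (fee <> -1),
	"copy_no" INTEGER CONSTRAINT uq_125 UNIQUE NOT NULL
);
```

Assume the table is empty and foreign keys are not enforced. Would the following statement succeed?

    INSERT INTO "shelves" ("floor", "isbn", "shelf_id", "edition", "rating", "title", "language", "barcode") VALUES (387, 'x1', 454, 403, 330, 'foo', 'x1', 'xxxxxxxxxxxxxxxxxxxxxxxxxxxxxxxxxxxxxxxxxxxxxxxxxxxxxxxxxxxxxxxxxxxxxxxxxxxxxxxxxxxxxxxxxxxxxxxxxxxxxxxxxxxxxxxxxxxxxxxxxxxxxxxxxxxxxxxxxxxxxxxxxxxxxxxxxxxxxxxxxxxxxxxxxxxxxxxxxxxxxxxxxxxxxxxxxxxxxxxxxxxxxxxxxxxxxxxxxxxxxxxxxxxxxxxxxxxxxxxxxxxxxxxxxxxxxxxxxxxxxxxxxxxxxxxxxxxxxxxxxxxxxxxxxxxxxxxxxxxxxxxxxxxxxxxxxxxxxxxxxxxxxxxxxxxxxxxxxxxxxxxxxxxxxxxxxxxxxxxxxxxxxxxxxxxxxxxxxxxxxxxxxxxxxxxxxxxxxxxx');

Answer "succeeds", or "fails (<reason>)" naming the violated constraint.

The value 'xxxxxxxxxxxxxxxxxxxxxxxxxxxxxxxxxxxxxxxxxxxxxxxxxxxxxxxxxxxxxxxxxxxxxxxxxxxxxxxxxxxxxxxxxxxxxxxxxxxxxxxxxxxxxxxxxxxxxxxxxxxxxxxxxxxxxxxxxxxxxxxxxxxxxxxxxxxxxxxxxxxxxxxxxxxxxxxxxxxxxxxxxxxxxxxxxxxxxxxxxxxxxxxxxxxxxxxxxxxxxxxxxxxxxxxxxxxxxxxxxxxxxxxxxxxxxxxxxxxxxxxxxxxxxxxxxxxxxxxxxxxxxxxxxxxxxxxxxxxxxxxxxxxxxxxxxxxxxxxxxxxxxxxxxxxxxxxxxxxxxxxxxxxxxxxxxxxxxxxxxxxxxxxxxxxxxxxxxxxxxxxxxxxxxxxxxxxxxxxx' for barcode violates CHECK (length(barcode) <= 100).

fails (CHECK on barcode)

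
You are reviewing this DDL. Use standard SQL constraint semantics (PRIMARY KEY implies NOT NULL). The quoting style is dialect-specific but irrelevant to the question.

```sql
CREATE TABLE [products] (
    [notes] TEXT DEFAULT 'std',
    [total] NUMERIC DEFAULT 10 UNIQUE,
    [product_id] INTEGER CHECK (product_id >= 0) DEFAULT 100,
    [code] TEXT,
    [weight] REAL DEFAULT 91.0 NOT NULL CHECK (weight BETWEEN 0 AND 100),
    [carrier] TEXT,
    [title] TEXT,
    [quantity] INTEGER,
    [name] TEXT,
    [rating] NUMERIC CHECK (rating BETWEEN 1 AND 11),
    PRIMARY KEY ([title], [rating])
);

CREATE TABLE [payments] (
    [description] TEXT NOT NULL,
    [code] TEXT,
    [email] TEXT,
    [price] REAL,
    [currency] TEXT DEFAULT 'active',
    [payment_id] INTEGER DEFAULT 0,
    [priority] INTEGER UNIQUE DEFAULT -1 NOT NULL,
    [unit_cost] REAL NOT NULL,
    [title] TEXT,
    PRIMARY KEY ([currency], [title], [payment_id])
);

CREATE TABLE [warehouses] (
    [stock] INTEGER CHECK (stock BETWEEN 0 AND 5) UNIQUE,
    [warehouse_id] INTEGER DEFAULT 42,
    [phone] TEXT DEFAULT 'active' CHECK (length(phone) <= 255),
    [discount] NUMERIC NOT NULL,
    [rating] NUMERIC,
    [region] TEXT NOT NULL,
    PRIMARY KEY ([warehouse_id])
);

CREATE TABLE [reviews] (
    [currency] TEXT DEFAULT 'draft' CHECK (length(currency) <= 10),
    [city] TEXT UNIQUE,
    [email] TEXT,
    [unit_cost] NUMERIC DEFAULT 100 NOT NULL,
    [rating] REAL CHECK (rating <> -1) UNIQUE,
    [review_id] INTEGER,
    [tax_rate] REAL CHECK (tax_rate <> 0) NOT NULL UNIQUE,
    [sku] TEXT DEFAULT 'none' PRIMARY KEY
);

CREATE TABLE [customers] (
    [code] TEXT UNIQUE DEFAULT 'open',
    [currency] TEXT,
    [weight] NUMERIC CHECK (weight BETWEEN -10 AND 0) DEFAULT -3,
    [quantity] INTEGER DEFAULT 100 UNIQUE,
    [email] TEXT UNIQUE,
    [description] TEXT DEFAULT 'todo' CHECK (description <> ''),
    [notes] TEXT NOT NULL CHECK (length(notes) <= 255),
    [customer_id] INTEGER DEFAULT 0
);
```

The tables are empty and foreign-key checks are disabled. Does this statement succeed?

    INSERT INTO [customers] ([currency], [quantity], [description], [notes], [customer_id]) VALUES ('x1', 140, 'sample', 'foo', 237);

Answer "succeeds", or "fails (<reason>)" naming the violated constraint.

NOT NULL columns: notes is supplied.
CHECK constraints: 'sample' satisfies (description <> ''); 'foo' satisfies (length(notes) <= 255).
No constraint is violated.

succeeds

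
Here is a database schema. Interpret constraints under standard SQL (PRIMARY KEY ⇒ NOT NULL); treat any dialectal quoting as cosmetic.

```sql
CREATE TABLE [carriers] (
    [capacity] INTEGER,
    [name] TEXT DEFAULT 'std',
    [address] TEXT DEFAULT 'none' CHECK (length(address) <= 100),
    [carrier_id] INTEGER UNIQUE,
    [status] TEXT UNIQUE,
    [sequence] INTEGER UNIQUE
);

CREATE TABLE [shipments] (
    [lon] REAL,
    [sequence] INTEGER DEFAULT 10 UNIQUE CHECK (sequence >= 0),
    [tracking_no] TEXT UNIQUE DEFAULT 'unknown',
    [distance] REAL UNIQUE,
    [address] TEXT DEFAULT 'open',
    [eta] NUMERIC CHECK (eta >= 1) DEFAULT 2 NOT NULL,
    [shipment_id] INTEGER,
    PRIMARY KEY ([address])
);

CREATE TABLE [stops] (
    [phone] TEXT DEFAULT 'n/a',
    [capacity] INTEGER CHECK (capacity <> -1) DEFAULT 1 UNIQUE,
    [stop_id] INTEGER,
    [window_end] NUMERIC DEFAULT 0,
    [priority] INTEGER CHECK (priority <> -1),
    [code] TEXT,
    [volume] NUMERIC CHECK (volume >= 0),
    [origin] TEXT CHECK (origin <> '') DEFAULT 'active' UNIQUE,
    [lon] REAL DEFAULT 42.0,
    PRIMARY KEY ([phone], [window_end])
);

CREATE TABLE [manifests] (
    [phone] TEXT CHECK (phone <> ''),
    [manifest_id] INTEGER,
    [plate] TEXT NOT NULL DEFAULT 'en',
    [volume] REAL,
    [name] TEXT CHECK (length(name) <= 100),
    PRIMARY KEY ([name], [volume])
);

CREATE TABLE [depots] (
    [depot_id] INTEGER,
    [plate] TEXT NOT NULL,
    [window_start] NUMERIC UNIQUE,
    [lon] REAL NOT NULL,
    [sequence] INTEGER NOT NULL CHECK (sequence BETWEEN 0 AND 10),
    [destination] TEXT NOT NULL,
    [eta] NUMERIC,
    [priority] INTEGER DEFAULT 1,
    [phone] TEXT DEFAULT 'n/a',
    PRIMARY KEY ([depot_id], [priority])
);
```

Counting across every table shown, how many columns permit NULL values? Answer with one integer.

carriers: 6 nullable (capacity, name, address, carrier_id, status, sequence — PK none and explicit NOT NULL columns excluded).
shipments: 5 nullable (lon, sequence, tracking_no, distance, shipment_id — PK (address) and explicit NOT NULL columns excluded).
stops: 7 nullable (capacity, stop_id, priority, code, volume, origin, lon — PK (phone, window_end) and explicit NOT NULL columns excluded).
manifests: 2 nullable (phone, manifest_id — PK (name, volume) and explicit NOT NULL columns excluded).
depots: 3 nullable (window_start, eta, phone — PK (depot_id, priority) and explicit NOT NULL columns excluded).
Total: 6 + 5 + 7 + 2 + 3 = 23.

23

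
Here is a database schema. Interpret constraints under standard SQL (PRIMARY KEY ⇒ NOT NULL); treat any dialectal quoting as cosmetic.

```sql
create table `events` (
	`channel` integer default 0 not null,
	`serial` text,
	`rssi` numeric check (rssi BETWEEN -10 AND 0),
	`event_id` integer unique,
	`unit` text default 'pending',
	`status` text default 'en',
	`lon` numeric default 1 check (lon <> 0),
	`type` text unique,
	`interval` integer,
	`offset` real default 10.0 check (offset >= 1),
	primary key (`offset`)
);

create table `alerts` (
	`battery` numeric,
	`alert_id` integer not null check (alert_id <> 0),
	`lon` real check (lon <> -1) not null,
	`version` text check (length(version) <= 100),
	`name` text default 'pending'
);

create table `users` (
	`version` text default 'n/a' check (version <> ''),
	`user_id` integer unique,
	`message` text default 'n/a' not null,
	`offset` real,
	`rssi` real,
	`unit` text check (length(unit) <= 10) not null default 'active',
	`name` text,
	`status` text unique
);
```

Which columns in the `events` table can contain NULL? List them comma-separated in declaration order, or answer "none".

serial, rssi, event_id, unit, status, lon, type, interval

- channel: declared NOT NULL → not nullable.
- serial: no NOT NULL constraint applies → nullable.
- rssi: CHECK does not forbid NULL (a CHECK constraint passes when its expression is NULL) → nullable.
- event_id: UNIQUE does not imply NOT NULL → nullable.
- unit: DEFAULT only fills an omitted column; an explicit NULL is still allowed → nullable.
- status: DEFAULT only fills an omitted column; an explicit NULL is still allowed → nullable.
- lon: CHECK does not forbid NULL (a CHECK constraint passes when its expression is NULL) → nullable.
- type: UNIQUE does not imply NOT NULL → nullable.
- interval: no NOT NULL constraint applies → nullable.
- offset: part of the PRIMARY KEY, which implies NOT NULL → not nullable.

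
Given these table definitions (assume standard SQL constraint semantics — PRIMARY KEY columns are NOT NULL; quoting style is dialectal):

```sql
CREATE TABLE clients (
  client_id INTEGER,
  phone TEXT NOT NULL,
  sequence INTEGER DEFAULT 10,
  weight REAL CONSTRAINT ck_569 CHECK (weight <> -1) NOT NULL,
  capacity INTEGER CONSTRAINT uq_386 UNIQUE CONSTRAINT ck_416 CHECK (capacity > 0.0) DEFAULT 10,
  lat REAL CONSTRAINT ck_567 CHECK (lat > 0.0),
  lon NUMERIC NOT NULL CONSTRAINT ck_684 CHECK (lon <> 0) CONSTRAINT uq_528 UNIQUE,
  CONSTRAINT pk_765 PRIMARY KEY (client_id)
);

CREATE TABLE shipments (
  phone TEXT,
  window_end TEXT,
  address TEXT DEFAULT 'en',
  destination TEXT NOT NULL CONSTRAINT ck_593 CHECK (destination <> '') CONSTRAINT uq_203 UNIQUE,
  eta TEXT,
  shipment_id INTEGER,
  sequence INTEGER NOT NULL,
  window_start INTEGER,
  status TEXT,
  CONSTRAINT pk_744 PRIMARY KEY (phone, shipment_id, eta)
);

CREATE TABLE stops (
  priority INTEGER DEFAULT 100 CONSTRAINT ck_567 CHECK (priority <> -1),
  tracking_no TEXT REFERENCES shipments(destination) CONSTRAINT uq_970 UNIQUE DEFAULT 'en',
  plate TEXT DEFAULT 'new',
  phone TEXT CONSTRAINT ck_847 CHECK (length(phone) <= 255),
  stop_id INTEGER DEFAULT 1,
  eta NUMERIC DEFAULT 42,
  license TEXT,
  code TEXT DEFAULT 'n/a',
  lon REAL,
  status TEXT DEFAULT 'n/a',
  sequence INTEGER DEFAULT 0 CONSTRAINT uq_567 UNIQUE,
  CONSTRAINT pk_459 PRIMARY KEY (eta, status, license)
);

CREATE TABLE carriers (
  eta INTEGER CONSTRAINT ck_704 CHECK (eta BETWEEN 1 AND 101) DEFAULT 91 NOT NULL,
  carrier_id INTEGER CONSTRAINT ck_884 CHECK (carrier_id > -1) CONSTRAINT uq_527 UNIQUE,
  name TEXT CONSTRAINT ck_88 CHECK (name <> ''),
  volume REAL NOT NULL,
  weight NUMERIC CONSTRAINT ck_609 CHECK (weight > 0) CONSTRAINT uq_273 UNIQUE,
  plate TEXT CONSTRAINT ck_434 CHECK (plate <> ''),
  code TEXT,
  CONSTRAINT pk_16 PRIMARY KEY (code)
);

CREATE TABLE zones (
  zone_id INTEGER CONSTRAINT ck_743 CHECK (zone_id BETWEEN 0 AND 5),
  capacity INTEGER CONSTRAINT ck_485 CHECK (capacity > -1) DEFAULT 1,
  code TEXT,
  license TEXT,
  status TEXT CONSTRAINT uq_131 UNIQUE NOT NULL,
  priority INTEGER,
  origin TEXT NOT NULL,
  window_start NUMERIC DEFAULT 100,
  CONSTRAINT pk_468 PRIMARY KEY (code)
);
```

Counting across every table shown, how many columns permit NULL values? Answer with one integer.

24

clients: 3 nullable (sequence, capacity, lat — PK (client_id) and explicit NOT NULL columns excluded).
shipments: 4 nullable (window_end, address, window_start, status — PK (phone, shipment_id, eta) and explicit NOT NULL columns excluded).
stops: 8 nullable (priority, tracking_no, plate, phone, stop_id, code, lon, sequence — PK (eta, status, license) and explicit NOT NULL columns excluded).
carriers: 4 nullable (carrier_id, name, weight, plate — PK (code) and explicit NOT NULL columns excluded).
zones: 5 nullable (zone_id, capacity, license, priority, window_start — PK (code) and explicit NOT NULL columns excluded).
Total: 3 + 4 + 8 + 4 + 5 = 24.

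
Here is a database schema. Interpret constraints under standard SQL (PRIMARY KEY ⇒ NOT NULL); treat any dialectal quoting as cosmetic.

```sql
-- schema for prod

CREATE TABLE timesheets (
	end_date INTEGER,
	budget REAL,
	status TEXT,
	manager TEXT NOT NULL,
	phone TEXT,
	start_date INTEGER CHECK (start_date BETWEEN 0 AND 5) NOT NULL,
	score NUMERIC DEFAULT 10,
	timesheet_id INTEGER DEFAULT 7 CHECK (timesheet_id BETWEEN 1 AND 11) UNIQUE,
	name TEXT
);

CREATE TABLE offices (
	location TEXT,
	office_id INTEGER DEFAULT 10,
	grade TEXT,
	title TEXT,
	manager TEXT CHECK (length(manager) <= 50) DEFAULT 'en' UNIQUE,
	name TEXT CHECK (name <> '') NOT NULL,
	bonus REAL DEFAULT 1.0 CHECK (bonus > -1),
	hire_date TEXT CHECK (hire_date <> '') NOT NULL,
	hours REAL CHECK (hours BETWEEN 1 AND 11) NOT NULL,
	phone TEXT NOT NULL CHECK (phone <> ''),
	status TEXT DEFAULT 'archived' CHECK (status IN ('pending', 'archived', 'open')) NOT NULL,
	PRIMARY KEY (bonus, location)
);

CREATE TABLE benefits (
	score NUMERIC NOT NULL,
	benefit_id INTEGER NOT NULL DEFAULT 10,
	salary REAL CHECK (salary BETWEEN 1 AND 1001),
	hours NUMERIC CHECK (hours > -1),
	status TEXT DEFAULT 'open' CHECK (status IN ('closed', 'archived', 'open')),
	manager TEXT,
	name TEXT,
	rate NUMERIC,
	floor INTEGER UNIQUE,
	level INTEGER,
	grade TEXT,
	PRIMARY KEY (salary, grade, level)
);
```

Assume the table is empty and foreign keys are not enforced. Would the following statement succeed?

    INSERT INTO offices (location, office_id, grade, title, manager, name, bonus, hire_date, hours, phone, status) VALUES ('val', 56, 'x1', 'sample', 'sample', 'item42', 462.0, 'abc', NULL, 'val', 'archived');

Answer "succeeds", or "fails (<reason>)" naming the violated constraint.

hours is explicitly set to NULL, but hours is declared NOT NULL.

fails (NOT NULL on hours)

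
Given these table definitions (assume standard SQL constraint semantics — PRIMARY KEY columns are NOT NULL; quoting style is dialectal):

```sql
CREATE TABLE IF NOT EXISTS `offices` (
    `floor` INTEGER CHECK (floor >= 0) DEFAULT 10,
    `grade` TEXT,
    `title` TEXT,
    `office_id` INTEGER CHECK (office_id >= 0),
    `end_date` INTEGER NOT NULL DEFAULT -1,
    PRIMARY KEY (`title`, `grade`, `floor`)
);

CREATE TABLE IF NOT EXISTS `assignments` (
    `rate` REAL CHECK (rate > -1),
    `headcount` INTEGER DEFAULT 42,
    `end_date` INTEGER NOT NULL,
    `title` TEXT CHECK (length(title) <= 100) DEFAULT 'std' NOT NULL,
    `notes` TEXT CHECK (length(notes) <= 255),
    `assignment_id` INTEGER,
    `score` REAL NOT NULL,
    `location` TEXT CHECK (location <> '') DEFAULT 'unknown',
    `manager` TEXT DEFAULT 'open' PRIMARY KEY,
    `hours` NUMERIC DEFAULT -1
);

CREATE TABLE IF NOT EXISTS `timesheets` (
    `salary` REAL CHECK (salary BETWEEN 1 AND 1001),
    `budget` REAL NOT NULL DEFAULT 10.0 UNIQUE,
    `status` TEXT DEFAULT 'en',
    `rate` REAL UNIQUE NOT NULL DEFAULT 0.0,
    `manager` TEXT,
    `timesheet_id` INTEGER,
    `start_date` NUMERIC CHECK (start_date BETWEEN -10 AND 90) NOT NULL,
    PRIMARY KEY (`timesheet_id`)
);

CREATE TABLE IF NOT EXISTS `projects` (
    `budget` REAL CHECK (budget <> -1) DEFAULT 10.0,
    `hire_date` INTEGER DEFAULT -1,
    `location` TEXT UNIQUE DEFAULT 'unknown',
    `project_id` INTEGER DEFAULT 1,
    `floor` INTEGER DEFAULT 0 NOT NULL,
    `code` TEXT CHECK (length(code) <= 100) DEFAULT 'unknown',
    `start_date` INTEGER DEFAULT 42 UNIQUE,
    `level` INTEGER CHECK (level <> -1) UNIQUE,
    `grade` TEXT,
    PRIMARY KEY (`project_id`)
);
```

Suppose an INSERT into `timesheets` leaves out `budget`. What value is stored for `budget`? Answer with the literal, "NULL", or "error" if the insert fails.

budget has an explicit DEFAULT 10.0.
When the column is omitted from an INSERT, that default is used.

10.0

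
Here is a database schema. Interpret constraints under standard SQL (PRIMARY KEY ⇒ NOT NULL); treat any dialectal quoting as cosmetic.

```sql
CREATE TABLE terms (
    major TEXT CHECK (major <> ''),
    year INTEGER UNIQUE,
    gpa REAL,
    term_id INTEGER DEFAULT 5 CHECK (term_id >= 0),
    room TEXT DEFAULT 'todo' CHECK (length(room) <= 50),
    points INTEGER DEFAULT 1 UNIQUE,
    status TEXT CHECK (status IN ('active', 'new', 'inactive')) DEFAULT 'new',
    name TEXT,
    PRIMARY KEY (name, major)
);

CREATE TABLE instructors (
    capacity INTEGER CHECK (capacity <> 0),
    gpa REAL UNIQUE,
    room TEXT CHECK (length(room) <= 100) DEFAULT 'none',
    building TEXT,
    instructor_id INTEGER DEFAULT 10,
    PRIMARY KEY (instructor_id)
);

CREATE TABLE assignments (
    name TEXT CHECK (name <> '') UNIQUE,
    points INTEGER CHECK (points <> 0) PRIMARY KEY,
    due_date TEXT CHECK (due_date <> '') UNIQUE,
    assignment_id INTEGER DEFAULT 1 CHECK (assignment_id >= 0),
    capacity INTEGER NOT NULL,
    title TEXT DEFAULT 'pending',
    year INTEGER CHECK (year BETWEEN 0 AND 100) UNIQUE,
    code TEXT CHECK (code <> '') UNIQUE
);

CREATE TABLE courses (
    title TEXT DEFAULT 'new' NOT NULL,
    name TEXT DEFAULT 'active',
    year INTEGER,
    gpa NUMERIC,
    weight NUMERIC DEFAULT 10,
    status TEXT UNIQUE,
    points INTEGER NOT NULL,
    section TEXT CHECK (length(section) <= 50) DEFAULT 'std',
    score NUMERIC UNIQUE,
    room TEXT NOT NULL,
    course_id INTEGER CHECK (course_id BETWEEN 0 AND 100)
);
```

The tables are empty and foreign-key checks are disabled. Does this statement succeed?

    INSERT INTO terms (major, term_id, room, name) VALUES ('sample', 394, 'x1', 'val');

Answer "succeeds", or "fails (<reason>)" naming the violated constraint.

succeeds

NOT NULL columns: major is supplied; name is supplied.
CHECK constraints: 'sample' satisfies (major <> ''); 394 satisfies (term_id >= 0); 'x1' satisfies (length(room) <= 50).
No constraint is violated.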